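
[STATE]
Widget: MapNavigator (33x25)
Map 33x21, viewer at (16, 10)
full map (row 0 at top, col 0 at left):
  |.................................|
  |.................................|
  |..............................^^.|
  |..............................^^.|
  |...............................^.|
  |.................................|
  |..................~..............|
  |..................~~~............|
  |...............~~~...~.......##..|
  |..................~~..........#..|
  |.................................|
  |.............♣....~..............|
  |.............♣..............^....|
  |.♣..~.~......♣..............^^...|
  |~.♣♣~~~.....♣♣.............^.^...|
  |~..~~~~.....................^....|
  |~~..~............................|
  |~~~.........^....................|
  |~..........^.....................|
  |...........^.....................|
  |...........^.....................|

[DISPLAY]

                                 
                                 
.................................
.................................
..............................^^.
..............................^^.
...............................^.
.................................
..................~..............
..................~~~............
...............~~~...~.......##..
..................~~..........#..
................@................
.............♣....~..............
.............♣..............^....
.♣..~.~......♣..............^^...
~.♣♣~~~.....♣♣.............^.^...
~..~~~~.....................^....
~~..~............................
~~~.........^....................
~..........^.....................
...........^.....................
...........^.....................
                                 
                                 


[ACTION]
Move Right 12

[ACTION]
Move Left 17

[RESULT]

                                 
                                 
     ............................
     ............................
     ............................
     ............................
     ............................
     ............................
     ..................~.........
     ..................~~~.......
     ...............~~~...~......
     ..................~~........
     ...........@................
     .............♣....~.........
     .............♣..............
     .♣..~.~......♣..............
     ~.♣♣~~~.....♣♣.............^
     ~..~~~~.....................
     ~~..~.......................
     ~~~.........^...............
     ~..........^................
     ...........^................
     ...........^................
                                 
                                 


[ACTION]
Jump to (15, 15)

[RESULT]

 ..............................^^
 ...............................^
 ................................
 ..................~.............
 ..................~~~...........
 ...............~~~...~.......##.
 ..................~~..........#.
 ................................
 .............♣....~.............
 .............♣..............^...
 .♣..~.~......♣..............^^..
 ~.♣♣~~~.....♣♣.............^.^..
 ~..~~~~........@............^...
 ~~..~...........................
 ~~~.........^...................
 ~..........^....................
 ...........^....................
 ...........^....................
                                 
                                 
                                 
                                 
                                 
                                 
                                 


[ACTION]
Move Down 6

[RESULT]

 ...............~~~...~.......##.
 ..................~~..........#.
 ................................
 .............♣....~.............
 .............♣..............^...
 .♣..~.~......♣..............^^..
 ~.♣♣~~~.....♣♣.............^.^..
 ~..~~~~.....................^...
 ~~..~...........................
 ~~~.........^...................
 ~..........^....................
 ...........^....................
 ...........^...@................
                                 
                                 
                                 
                                 
                                 
                                 
                                 
                                 
                                 
                                 
                                 
                                 


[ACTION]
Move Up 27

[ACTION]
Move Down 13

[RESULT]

 ................................
 ..............................^^
 ..............................^^
 ...............................^
 ................................
 ..................~.............
 ..................~~~...........
 ...............~~~...~.......##.
 ..................~~..........#.
 ................................
 .............♣....~.............
 .............♣..............^...
 .♣..~.~......♣.@............^^..
 ~.♣♣~~~.....♣♣.............^.^..
 ~..~~~~.....................^...
 ~~..~...........................
 ~~~.........^...................
 ~..........^....................
 ...........^....................
 ...........^....................
                                 
                                 
                                 
                                 
                                 


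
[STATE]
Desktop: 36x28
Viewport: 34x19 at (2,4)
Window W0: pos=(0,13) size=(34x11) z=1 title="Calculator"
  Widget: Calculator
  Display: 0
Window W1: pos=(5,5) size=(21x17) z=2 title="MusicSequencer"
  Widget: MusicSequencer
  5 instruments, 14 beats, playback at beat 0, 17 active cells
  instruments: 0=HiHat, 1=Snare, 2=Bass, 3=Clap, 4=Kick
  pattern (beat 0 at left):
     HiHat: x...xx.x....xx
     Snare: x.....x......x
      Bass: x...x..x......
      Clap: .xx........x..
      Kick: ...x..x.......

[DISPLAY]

                                  
   ┏━━━━━━━━━━━━━━━━━━━┓          
   ┃ MusicSequencer    ┃          
   ┠───────────────────┨          
   ┃      ▼123456789012┃          
   ┃ HiHat█···██·█····█┃          
   ┃ Snare█·····█······┃          
   ┃  Bass█···█··█·····┃          
   ┃  Clap·██········█·┃          
━━━┃  Kick···█··█······┃━━━━━━━┓  
Cal┃                   ┃       ┃  
───┃                   ┃───────┨  
   ┃                   ┃      0┃  
───┃                   ┃       ┃  
 7 ┃                   ┃       ┃  
───┃                   ┃       ┃  
 4 ┃                   ┃       ┃  
───┗━━━━━━━━━━━━━━━━━━━┛       ┃  
 1 │ 2 │ 3 │ - │               ┃  


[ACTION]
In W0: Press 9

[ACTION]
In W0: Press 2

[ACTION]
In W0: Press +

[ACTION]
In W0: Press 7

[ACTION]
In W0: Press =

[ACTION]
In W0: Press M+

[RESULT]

                                  
   ┏━━━━━━━━━━━━━━━━━━━┓          
   ┃ MusicSequencer    ┃          
   ┠───────────────────┨          
   ┃      ▼123456789012┃          
   ┃ HiHat█···██·█····█┃          
   ┃ Snare█·····█······┃          
   ┃  Bass█···█··█·····┃          
   ┃  Clap·██········█·┃          
━━━┃  Kick···█··█······┃━━━━━━━┓  
Cal┃                   ┃       ┃  
───┃                   ┃───────┨  
   ┃                   ┃     99┃  
───┃                   ┃       ┃  
 7 ┃                   ┃       ┃  
───┃                   ┃       ┃  
 4 ┃                   ┃       ┃  
───┗━━━━━━━━━━━━━━━━━━━┛       ┃  
 1 │ 2 │ 3 │ - │               ┃  


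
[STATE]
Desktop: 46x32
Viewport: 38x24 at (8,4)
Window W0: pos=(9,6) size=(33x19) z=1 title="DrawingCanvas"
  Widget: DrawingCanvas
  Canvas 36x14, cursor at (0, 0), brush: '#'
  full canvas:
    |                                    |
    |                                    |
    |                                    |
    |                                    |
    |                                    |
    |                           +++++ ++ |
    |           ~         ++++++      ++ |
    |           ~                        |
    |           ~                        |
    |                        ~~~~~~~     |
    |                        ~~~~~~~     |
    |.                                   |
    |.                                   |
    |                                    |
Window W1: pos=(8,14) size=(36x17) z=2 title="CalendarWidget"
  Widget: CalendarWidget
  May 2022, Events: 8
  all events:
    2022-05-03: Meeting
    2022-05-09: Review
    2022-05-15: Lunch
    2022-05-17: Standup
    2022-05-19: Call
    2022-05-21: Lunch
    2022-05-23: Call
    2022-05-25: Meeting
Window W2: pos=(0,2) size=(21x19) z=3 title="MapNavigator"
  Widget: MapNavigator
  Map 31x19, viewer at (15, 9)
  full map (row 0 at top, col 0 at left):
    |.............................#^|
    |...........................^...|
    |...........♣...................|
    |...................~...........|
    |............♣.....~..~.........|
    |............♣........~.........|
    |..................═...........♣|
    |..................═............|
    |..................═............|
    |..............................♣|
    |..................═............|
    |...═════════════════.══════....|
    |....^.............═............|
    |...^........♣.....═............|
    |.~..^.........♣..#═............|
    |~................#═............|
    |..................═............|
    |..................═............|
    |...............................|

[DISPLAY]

────────────┨                         
............┃                         
......~.....┃━━━━━━━━━━━━━━━━━━━━┓    
.....~..~...┃vas                 ┃    
........~...┃────────────────────┨    
.....═......┃                    ┃    
.....═......┃                    ┃    
.....═......┃                    ┃    
..@.........┃                    ┃    
.....═......┃                    ┃    
═══════.════┃━━━━━━━━━━━━━━━━━━━━━━┓  
.....═......┃get                   ┃  
.....═......┃──────────────────────┨  
.♣..#═......┃ May 2022             ┃  
....#═......┃Fr Sa Su              ┃  
.....═......┃       1              ┃  
━━━━━━━━━━━━┛  6  7  8             ┃  
┃ 9* 10 11 12 13 14 15*            ┃  
┃16 17* 18 19* 20 21* 22           ┃  
┃23* 24 25* 26 27 28 29            ┃  
┃30 31                             ┃  
┃                                  ┃  
┃                                  ┃  
┃                                  ┃  


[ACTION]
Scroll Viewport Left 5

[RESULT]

─────────────────┨                    
...♣.............┃                    
...........~.....┃━━━━━━━━━━━━━━━━━━━━
....♣.....~..~...┃vas                 
....♣........~...┃────────────────────
..........═......┃                    
..........═......┃                    
..........═......┃                    
.......@.........┃                    
..........═......┃                    
════════════.════┃━━━━━━━━━━━━━━━━━━━━
..........═......┃get                 
....♣.....═......┃────────────────────
......♣..#═......┃ May 2022           
.........#═......┃Fr Sa Su            
..........═......┃       1            
━━━━━━━━━━━━━━━━━┛  6  7  8           
     ┃ 9* 10 11 12 13 14 15*          
     ┃16 17* 18 19* 20 21* 22         
     ┃23* 24 25* 26 27 28 29          
     ┃30 31                           
     ┃                                
     ┃                                
     ┃                                


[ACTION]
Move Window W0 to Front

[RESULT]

─────────────────┨                    
...♣.............┃                    
......┏━━━━━━━━━━━━━━━━━━━━━━━━━━━━━━━
....♣.┃ DrawingCanvas                 
....♣.┠───────────────────────────────
......┃+                              
......┃                               
......┃                               
......┃                               
......┃                               
══════┃                           ++++
......┃           ~         ++++++    
....♣.┃           ~                   
......┃           ~                   
......┃                        ~~~~~~~
......┃                        ~~~~~~~
━━━━━━┃.                              
     ┃┃.                              
     ┃┃                               
     ┃┃                               
     ┃┗━━━━━━━━━━━━━━━━━━━━━━━━━━━━━━━
     ┃                                
     ┃                                
     ┃                                


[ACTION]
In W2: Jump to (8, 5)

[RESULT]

─────────────────┨                    
                 ┃                    
      ┏━━━━━━━━━━━━━━━━━━━━━━━━━━━━━━━
......┃ DrawingCanvas                 
......┠───────────────────────────────
......┃+                              
......┃                               
......┃                               
......┃                               
......┃                               
......┃                           ++++
......┃           ~         ++++++    
......┃           ~                   
......┃           ~                   
..════┃                        ~~~~~~~
...^..┃                        ~~~~~~~
━━━━━━┃.                              
     ┃┃.                              
     ┃┃                               
     ┃┃                               
     ┃┗━━━━━━━━━━━━━━━━━━━━━━━━━━━━━━━
     ┃                                
     ┃                                
     ┃                                


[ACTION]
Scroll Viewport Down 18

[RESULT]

......┠───────────────────────────────
......┃+                              
......┃                               
......┃                               
......┃                               
......┃                               
......┃                           ++++
......┃           ~         ++++++    
......┃           ~                   
......┃           ~                   
..════┃                        ~~~~~~~
...^..┃                        ~~~~~~~
━━━━━━┃.                              
     ┃┃.                              
     ┃┃                               
     ┃┃                               
     ┃┗━━━━━━━━━━━━━━━━━━━━━━━━━━━━━━━
     ┃                                
     ┃                                
     ┃                                
     ┃                                
     ┃                                
     ┗━━━━━━━━━━━━━━━━━━━━━━━━━━━━━━━━
                                      


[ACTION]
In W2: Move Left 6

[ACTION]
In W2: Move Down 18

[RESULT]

     .┠───────────────────────────────
     ~┃+                              
     .┃                               
     .┃                               
     .┃                               
      ┃                               
      ┃                           ++++
      ┃           ~         ++++++    
      ┃           ~                   
      ┃           ~                   
      ┃                        ~~~~~~~
      ┃                        ~~~~~~~
━━━━━━┃.                              
     ┃┃.                              
     ┃┃                               
     ┃┃                               
     ┃┗━━━━━━━━━━━━━━━━━━━━━━━━━━━━━━━
     ┃                                
     ┃                                
     ┃                                
     ┃                                
     ┃                                
     ┗━━━━━━━━━━━━━━━━━━━━━━━━━━━━━━━━
                                      


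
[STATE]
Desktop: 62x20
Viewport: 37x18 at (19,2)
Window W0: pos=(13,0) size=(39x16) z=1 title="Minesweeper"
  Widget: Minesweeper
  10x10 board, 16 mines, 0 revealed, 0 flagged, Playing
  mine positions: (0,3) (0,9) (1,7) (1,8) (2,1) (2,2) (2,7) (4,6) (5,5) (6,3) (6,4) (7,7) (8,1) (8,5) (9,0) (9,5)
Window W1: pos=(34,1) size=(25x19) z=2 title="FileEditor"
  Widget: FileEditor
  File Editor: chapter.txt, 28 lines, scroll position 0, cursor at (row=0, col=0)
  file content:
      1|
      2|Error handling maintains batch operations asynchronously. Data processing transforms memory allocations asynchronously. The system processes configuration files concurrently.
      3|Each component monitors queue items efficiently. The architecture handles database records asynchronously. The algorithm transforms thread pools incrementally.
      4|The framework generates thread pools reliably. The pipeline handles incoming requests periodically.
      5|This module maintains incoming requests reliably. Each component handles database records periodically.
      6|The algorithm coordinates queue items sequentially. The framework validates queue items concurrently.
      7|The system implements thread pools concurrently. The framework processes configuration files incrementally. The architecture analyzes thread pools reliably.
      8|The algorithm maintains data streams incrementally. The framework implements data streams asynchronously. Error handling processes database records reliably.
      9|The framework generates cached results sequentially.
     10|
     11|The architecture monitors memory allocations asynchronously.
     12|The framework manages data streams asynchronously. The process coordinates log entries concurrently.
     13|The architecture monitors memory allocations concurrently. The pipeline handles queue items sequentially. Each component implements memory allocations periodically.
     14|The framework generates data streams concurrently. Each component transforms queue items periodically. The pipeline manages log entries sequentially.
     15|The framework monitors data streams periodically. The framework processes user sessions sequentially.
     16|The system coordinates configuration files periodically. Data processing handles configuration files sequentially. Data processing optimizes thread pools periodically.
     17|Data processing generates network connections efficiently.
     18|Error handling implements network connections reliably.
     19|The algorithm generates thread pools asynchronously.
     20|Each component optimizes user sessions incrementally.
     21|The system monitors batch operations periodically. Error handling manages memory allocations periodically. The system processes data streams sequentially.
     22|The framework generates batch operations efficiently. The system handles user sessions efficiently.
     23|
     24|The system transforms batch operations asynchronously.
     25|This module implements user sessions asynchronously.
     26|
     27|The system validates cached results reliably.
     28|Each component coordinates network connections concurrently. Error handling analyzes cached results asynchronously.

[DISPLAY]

───────────────┃ FileEditor          
■■■■■          ┠─────────────────────
■■■■■          ┃█                    
■■■■■          ┃Error handling mainta
■■■■■          ┃Each component monito
■■■■■          ┃The framework generat
■■■■■          ┃This module maintains
■■■■■          ┃The algorithm coordin
■■■■■          ┃The system implements
■■■■■          ┃The algorithm maintai
■■■■■          ┃The framework generat
               ┃                     
               ┃The architecture moni
━━━━━━━━━━━━━━━┃The framework manages
               ┃The architecture moni
               ┃The framework generat
               ┃The framework monitor
               ┗━━━━━━━━━━━━━━━━━━━━━


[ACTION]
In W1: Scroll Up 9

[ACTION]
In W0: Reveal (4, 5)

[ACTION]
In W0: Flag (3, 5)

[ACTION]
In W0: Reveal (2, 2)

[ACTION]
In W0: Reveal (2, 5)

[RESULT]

───────────────┃ FileEditor          
■■■■✹          ┠─────────────────────
■■✹✹■          ┃█                    
■■✹■■          ┃Error handling mainta
⚑■■■■          ┃Each component monito
2✹■■■          ┃The framework generat
✹■■■■          ┃This module maintains
■■■■■          ┃The algorithm coordin
■■✹■■          ┃The system implements
✹■■■■          ┃The algorithm maintai
✹■■■■          ┃The framework generat
               ┃                     
               ┃The architecture moni
━━━━━━━━━━━━━━━┃The framework manages
               ┃The architecture moni
               ┃The framework generat
               ┃The framework monitor
               ┗━━━━━━━━━━━━━━━━━━━━━


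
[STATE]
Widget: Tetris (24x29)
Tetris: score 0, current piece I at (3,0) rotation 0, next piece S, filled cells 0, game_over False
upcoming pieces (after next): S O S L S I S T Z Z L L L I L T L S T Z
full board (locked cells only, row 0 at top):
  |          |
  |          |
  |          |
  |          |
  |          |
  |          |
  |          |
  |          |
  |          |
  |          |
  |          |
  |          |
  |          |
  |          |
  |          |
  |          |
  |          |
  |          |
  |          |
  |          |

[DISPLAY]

   ████   │Next:        
          │ ░░          
          │░░           
          │             
          │             
          │             
          │Score:       
          │0            
          │             
          │             
          │             
          │             
          │             
          │             
          │             
          │             
          │             
          │             
          │             
          │             
          │             
          │             
          │             
          │             
          │             
          │             
          │             
          │             
          │             


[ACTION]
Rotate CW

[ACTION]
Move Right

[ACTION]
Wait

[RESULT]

          │Next:        
    █     │ ░░          
    █     │░░           
    █     │             
    █     │             
          │             
          │Score:       
          │0            
          │             
          │             
          │             
          │             
          │             
          │             
          │             
          │             
          │             
          │             
          │             
          │             
          │             
          │             
          │             
          │             
          │             
          │             
          │             
          │             
          │             


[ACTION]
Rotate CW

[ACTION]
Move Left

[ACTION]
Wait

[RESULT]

          │Next:        
          │ ░░          
   ████   │░░           
          │             
          │             
          │             
          │Score:       
          │0            
          │             
          │             
          │             
          │             
          │             
          │             
          │             
          │             
          │             
          │             
          │             
          │             
          │             
          │             
          │             
          │             
          │             
          │             
          │             
          │             
          │             


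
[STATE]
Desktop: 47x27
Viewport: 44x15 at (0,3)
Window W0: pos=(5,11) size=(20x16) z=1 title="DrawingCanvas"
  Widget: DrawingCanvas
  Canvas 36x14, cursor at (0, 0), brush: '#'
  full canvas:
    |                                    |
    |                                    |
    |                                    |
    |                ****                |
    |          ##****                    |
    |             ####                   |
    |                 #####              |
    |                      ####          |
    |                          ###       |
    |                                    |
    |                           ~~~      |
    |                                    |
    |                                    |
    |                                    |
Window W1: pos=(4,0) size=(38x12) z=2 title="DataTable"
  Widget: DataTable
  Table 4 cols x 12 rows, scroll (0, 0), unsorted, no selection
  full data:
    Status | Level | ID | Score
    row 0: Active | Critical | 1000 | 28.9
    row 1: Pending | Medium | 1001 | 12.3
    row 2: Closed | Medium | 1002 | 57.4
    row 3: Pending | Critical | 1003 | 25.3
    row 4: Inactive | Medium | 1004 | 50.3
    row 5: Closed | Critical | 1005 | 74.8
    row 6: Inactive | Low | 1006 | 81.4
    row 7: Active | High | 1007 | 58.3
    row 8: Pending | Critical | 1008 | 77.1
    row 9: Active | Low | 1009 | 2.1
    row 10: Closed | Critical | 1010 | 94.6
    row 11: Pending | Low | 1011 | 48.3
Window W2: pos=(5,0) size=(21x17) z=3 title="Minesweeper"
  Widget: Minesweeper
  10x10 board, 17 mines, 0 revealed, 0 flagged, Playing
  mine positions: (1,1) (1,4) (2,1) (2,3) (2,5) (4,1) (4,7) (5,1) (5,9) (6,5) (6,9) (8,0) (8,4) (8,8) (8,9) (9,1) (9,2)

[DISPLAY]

    ┃┃■■■■■■■■■■         ┃ │Score        ┃  
    ┃┃■■■■■■■■■■         ┃─┼─────        ┃  
    ┃┃■■■■■■■■■■         ┃0│28.9         ┃  
    ┃┃■■■■■■■■■■         ┃1│12.3         ┃  
    ┃┃■■■■■■■■■■         ┃2│57.4         ┃  
    ┃┃■■■■■■■■■■         ┃3│25.3         ┃  
    ┃┃■■■■■■■■■■         ┃4│50.3         ┃  
    ┃┃■■■■■■■■■■         ┃5│74.8         ┃  
    ┗┃■■■■■■■■■■         ┃━━━━━━━━━━━━━━━┛  
     ┃■■■■■■■■■■         ┃                  
     ┃                   ┃                  
     ┃                   ┃                  
     ┃                   ┃                  
     ┗━━━━━━━━━━━━━━━━━━━┛                  
     ┃                **┃                   


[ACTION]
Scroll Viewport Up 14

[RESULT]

    ┏┏━━━━━━━━━━━━━━━━━━━┓━━━━━━━━━━━━━━━┓  
    ┃┃ Minesweeper       ┃               ┃  
    ┠┠───────────────────┨───────────────┨  
    ┃┃■■■■■■■■■■         ┃ │Score        ┃  
    ┃┃■■■■■■■■■■         ┃─┼─────        ┃  
    ┃┃■■■■■■■■■■         ┃0│28.9         ┃  
    ┃┃■■■■■■■■■■         ┃1│12.3         ┃  
    ┃┃■■■■■■■■■■         ┃2│57.4         ┃  
    ┃┃■■■■■■■■■■         ┃3│25.3         ┃  
    ┃┃■■■■■■■■■■         ┃4│50.3         ┃  
    ┃┃■■■■■■■■■■         ┃5│74.8         ┃  
    ┗┃■■■■■■■■■■         ┃━━━━━━━━━━━━━━━┛  
     ┃■■■■■■■■■■         ┃                  
     ┃                   ┃                  
     ┃                   ┃                  


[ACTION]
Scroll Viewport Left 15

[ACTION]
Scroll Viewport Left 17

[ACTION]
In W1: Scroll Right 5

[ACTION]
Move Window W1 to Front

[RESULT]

    ┏━━━━━━━━━━━━━━━━━━━━━━━━━━━━━━━━━━━━┓  
    ┃ DataTable                          ┃  
    ┠────────────────────────────────────┨  
    ┃Status  │Level   │ID  │Score        ┃  
    ┃────────┼────────┼────┼─────        ┃  
    ┃Active  │Critical│1000│28.9         ┃  
    ┃Pending │Medium  │1001│12.3         ┃  
    ┃Closed  │Medium  │1002│57.4         ┃  
    ┃Pending │Critical│1003│25.3         ┃  
    ┃Inactive│Medium  │1004│50.3         ┃  
    ┃Closed  │Critical│1005│74.8         ┃  
    ┗━━━━━━━━━━━━━━━━━━━━━━━━━━━━━━━━━━━━┛  
     ┃■■■■■■■■■■         ┃                  
     ┃                   ┃                  
     ┃                   ┃                  


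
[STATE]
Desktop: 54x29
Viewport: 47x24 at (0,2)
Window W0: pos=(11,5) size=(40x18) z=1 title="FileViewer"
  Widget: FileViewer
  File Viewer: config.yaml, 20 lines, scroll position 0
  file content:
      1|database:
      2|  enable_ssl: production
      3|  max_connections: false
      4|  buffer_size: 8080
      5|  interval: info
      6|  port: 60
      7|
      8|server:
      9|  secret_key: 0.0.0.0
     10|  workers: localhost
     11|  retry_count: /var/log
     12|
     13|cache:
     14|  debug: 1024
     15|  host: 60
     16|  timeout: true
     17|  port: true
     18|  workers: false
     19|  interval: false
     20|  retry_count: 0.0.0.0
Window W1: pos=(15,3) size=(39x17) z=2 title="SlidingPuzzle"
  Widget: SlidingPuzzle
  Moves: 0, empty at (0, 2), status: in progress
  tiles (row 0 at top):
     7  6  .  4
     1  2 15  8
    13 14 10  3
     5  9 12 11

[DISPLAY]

                                               
               ┏━━━━━━━━━━━━━━━━━━━━━━━━━━━━━━━
               ┃ SlidingPuzzle                 
           ┏━━━┠───────────────────────────────
           ┃ Fi┃┌────┬────┬────┬────┐          
           ┠───┃│  7 │  6 │    │  4 │          
           ┃dat┃├────┼────┼────┼────┤          
           ┃  e┃│  1 │  2 │ 15 │  8 │          
           ┃  m┃├────┼────┼────┼────┤          
           ┃  b┃│ 13 │ 14 │ 10 │  3 │          
           ┃  i┃├────┼────┼────┼────┤          
           ┃  p┃│  5 │  9 │ 12 │ 11 │          
           ┃   ┃└────┴────┴────┴────┘          
           ┃ser┃Moves: 0                       
           ┃  s┃                               
           ┃  w┃                               
           ┃  r┃                               
           ┃   ┗━━━━━━━━━━━━━━━━━━━━━━━━━━━━━━━
           ┃cache:                             
           ┃  debug: 1024                      
           ┗━━━━━━━━━━━━━━━━━━━━━━━━━━━━━━━━━━━
                                               
                                               
                                               


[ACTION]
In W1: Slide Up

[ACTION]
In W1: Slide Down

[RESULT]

                                               
               ┏━━━━━━━━━━━━━━━━━━━━━━━━━━━━━━━
               ┃ SlidingPuzzle                 
           ┏━━━┠───────────────────────────────
           ┃ Fi┃┌────┬────┬────┬────┐          
           ┠───┃│  7 │  6 │    │  4 │          
           ┃dat┃├────┼────┼────┼────┤          
           ┃  e┃│  1 │  2 │ 15 │  8 │          
           ┃  m┃├────┼────┼────┼────┤          
           ┃  b┃│ 13 │ 14 │ 10 │  3 │          
           ┃  i┃├────┼────┼────┼────┤          
           ┃  p┃│  5 │  9 │ 12 │ 11 │          
           ┃   ┃└────┴────┴────┴────┘          
           ┃ser┃Moves: 2                       
           ┃  s┃                               
           ┃  w┃                               
           ┃  r┃                               
           ┃   ┗━━━━━━━━━━━━━━━━━━━━━━━━━━━━━━━
           ┃cache:                             
           ┃  debug: 1024                      
           ┗━━━━━━━━━━━━━━━━━━━━━━━━━━━━━━━━━━━
                                               
                                               
                                               


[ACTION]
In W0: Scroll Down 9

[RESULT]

                                               
               ┏━━━━━━━━━━━━━━━━━━━━━━━━━━━━━━━
               ┃ SlidingPuzzle                 
           ┏━━━┠───────────────────────────────
           ┃ Fi┃┌────┬────┬────┬────┐          
           ┠───┃│  7 │  6 │    │  4 │          
           ┃   ┃├────┼────┼────┼────┤          
           ┃ser┃│  1 │  2 │ 15 │  8 │          
           ┃  s┃├────┼────┼────┼────┤          
           ┃  w┃│ 13 │ 14 │ 10 │  3 │          
           ┃  r┃├────┼────┼────┼────┤          
           ┃   ┃│  5 │  9 │ 12 │ 11 │          
           ┃cac┃└────┴────┴────┴────┘          
           ┃  d┃Moves: 2                       
           ┃  h┃                               
           ┃  t┃                               
           ┃  p┃                               
           ┃  w┗━━━━━━━━━━━━━━━━━━━━━━━━━━━━━━━
           ┃  interval: false                  
           ┃  retry_count: 0.0.0.0             
           ┗━━━━━━━━━━━━━━━━━━━━━━━━━━━━━━━━━━━
                                               
                                               
                                               


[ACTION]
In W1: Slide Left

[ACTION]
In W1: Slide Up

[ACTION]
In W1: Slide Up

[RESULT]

                                               
               ┏━━━━━━━━━━━━━━━━━━━━━━━━━━━━━━━
               ┃ SlidingPuzzle                 
           ┏━━━┠───────────────────────────────
           ┃ Fi┃┌────┬────┬────┬────┐          
           ┠───┃│  7 │  6 │  4 │  8 │          
           ┃   ┃├────┼────┼────┼────┤          
           ┃ser┃│  1 │  2 │ 15 │  3 │          
           ┃  s┃├────┼────┼────┼────┤          
           ┃  w┃│ 13 │ 14 │ 10 │    │          
           ┃  r┃├────┼────┼────┼────┤          
           ┃   ┃│  5 │  9 │ 12 │ 11 │          
           ┃cac┃└────┴────┴────┴────┘          
           ┃  d┃Moves: 5                       
           ┃  h┃                               
           ┃  t┃                               
           ┃  p┃                               
           ┃  w┗━━━━━━━━━━━━━━━━━━━━━━━━━━━━━━━
           ┃  interval: false                  
           ┃  retry_count: 0.0.0.0             
           ┗━━━━━━━━━━━━━━━━━━━━━━━━━━━━━━━━━━━
                                               
                                               
                                               


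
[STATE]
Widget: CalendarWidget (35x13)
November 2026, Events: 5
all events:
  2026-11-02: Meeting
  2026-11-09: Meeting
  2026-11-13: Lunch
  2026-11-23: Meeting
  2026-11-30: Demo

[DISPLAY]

           November 2026           
Mo Tu We Th Fr Sa Su               
                   1               
 2*  3  4  5  6  7  8              
 9* 10 11 12 13* 14 15             
16 17 18 19 20 21 22               
23* 24 25 26 27 28 29              
30*                                
                                   
                                   
                                   
                                   
                                   


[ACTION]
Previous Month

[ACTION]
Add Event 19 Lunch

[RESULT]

            October 2026           
Mo Tu We Th Fr Sa Su               
          1  2  3  4               
 5  6  7  8  9 10 11               
12 13 14 15 16 17 18               
19* 20 21 22 23 24 25              
26 27 28 29 30 31                  
                                   
                                   
                                   
                                   
                                   
                                   


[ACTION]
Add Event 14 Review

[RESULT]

            October 2026           
Mo Tu We Th Fr Sa Su               
          1  2  3  4               
 5  6  7  8  9 10 11               
12 13 14* 15 16 17 18              
19* 20 21 22 23 24 25              
26 27 28 29 30 31                  
                                   
                                   
                                   
                                   
                                   
                                   


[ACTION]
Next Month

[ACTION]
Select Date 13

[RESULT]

           November 2026           
Mo Tu We Th Fr Sa Su               
                   1               
 2*  3  4  5  6  7  8              
 9* 10 11 12 [13] 14 15            
16 17 18 19 20 21 22               
23* 24 25 26 27 28 29              
30*                                
                                   
                                   
                                   
                                   
                                   
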